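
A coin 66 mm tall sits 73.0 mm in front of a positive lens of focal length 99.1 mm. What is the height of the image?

251 mm

1/d_i = 1/f − 1/d_o = 1/(99.10) − 1/(73.0) = -0.003608, so d_i = -277.2 mm.
m = −d_i/d_o = +3.797.
|h_i| = |m|·h_o = 3.797 × 66 = 251 mm. The image is virtual, upright and enlarged, on the same side as the object.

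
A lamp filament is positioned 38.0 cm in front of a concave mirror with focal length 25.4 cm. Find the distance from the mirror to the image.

Mirror equation: 1/q = 1/f − 1/p = 1/(25.40) − 1/(38.0) = 0.03937 − 0.02632 = 0.01305, so q = 76.6 cm.
The image is real, inverted and enlarged, in front of the mirror.

76.6 cm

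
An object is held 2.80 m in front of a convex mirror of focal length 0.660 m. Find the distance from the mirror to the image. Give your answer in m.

For a convex mirror, f = -0.660 m.
Mirror equation: 1/d_i = 1/f − 1/d_o = 1/(-0.6600) − 1/(2.80) = -1.515 − 0.3571 = -1.872, so d_i = -0.534 m.
The image is virtual, upright and reduced, behind the mirror.

0.534 m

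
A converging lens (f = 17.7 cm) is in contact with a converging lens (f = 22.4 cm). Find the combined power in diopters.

P = +10.1 D

P₁ = 1/f₁ = 1/(0.177 m) = +5.650 D; P₂ = 1/f₂ = 1/(0.224 m) = +4.464 D.
For thin lenses in contact, P = P₁ + P₂ = (+5.650) + (+4.464) = +10.1 D.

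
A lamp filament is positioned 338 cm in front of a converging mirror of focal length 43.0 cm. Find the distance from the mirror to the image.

Mirror equation: 1/s_i = 1/f − 1/s_o = 1/(43.00) − 1/(338) = 0.02326 − 0.002959 = 0.02030, so s_i = 49.3 cm.
The image is real, inverted and reduced, in front of the mirror.

49.3 cm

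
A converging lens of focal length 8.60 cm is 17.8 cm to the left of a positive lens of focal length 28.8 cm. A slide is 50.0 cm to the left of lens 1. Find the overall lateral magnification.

m = -0.280

Lens 1: 1/d_i1 = 1/(8.60) − 1/(50.0) = 0.09628, so d_i1 = 10.39 cm; m₁ = −d_i1/d_o1 = -0.2078.
d_o2 = 17.8 − (10.39) = 7.410 cm.
Lens 2: 1/d_i2 = 1/(28.8) − 1/(7.410) = -0.1002, so d_i2 = -9.977 cm; m₂ = −d_i2/d_o2 = +1.346.
m = m₁·m₂ = (-0.2078)(+1.346) = -0.280.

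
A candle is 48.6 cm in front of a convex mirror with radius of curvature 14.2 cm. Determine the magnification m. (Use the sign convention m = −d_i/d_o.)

f = R/2 = 14.2/2 = 7.100 cm; for a convex mirror, f = -7.100 cm.
1/d_i = 1/f − 1/d_o = 1/(-7.100) − 1/(48.6) = -0.1614, so d_i = -6.195 cm.
m = −d_i/d_o = −(-6.195)/(48.6) = +0.127.
The image is virtual, upright and reduced, behind the mirror.

m = +0.127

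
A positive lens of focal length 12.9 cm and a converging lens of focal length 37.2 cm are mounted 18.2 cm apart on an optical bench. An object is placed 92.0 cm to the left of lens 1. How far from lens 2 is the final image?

3.50 cm

Lens 1: 1/d_i1 = 1/f₁ − 1/d_o1 = 1/(12.9) − 1/(92.0) = 0.06665, so d_i1 = 15.00 cm.
The intermediate image is 15.00 cm to the right of lens 1, which is 18.2 − (15.00) = 3.200 cm to the left of lens 2, so d_o2 = +3.200 cm.
Lens 2: 1/d_i2 = 1/f₂ − 1/d_o2 = 1/(37.2) − 1/(3.200) = -0.2856, so d_i2 = -3.50 cm.
The final image is virtual, 3.50 cm to the left of lens 2 (overall magnification ≈ -0.18).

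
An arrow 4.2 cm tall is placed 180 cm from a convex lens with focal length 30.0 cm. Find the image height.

1/d_i = 1/f − 1/d_o = 1/(30.00) − 1/(180) = 0.02778, so d_i = 36.00 cm.
m = −d_i/d_o = -0.2000.
|h_i| = |m|·h_o = 0.2000 × 4.2 = 0.840 cm. The image is real, inverted and reduced, on the far side of the lens.

0.840 cm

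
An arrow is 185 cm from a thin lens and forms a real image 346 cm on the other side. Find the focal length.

f = 121 cm (converging)

Real image ⇒ d_i = +346 cm.
1/f = 1/d_o + 1/d_i = 1/(185) + 1/(346) = 0.008296, so f = 121 cm.
Since f is positive, the thin lens is converging.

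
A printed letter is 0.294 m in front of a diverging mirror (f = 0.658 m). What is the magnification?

m = +0.691

For a diverging mirror, f = -0.658 m.
1/d_i = 1/f − 1/d_o = 1/(-0.6580) − 1/(0.294) = -4.921, so d_i = -0.2032 m.
m = −d_i/d_o = −(-0.2032)/(0.294) = +0.691.
The image is virtual, upright and reduced, behind the mirror.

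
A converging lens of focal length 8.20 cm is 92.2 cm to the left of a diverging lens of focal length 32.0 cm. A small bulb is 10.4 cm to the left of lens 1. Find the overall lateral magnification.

Lens 1: 1/d_i1 = 1/(8.20) − 1/(10.4) = 0.02580, so d_i1 = 38.76 cm; m₁ = −d_i1/d_o1 = -3.727.
d_o2 = 92.2 − (38.76) = 53.44 cm.
f₂ = −32.0 cm (diverging).
Lens 2: 1/d_i2 = 1/(-32.0) − 1/(53.44) = -0.04996, so d_i2 = -20.01 cm; m₂ = −d_i2/d_o2 = +0.3745.
m = m₁·m₂ = (-3.727)(+0.3745) = -1.40.

m = -1.40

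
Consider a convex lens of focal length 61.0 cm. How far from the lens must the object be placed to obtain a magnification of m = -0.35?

m = −d_i/d_o ⇒ d_i = −m·d_o.
1/f = 1/d_o + 1/d_i = 1/d_o − 1/(m·d_o) = (1 − 1/m)/d_o, so d_o = f(1 − 1/m) = (61.00)(1 − 1/(-0.35)) = 235 cm.

235 cm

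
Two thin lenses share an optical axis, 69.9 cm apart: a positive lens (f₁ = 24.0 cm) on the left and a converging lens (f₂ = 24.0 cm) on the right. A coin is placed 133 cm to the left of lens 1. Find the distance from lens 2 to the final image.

Lens 1: 1/d_i1 = 1/f₁ − 1/d_o1 = 1/(24.0) − 1/(133) = 0.03415, so d_i1 = 29.28 cm.
The intermediate image is 29.28 cm to the right of lens 1, which is 69.9 − (29.28) = 40.62 cm to the left of lens 2, so d_o2 = +40.62 cm.
Lens 2: 1/d_i2 = 1/f₂ − 1/d_o2 = 1/(24.0) − 1/(40.62) = 0.01705, so d_i2 = 58.7 cm.
The final image is real, 58.7 cm to the right of lens 2 (overall magnification ≈ 0.32).

58.7 cm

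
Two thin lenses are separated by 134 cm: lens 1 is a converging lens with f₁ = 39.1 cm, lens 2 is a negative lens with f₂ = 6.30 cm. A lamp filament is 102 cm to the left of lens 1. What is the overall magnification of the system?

Lens 1: 1/d_i1 = 1/(39.1) − 1/(102) = 0.01577, so d_i1 = 63.41 cm; m₁ = −d_i1/d_o1 = -0.6217.
d_o2 = 134 − (63.41) = 70.59 cm.
f₂ = −6.30 cm (diverging).
Lens 2: 1/d_i2 = 1/(-6.30) − 1/(70.59) = -0.1729, so d_i2 = -5.784 cm; m₂ = −d_i2/d_o2 = +0.08194.
m = m₁·m₂ = (-0.6217)(+0.08194) = -0.0509.

m = -0.0509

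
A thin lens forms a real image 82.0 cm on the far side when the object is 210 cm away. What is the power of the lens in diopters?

d_i = +82.0 cm.
1/f = 1/d_o + 1/d_i = 1/(210) + 1/(82.0) = 0.01696 cm⁻¹.
f = 58.97 cm = 0.5897 m, so P = 1/f = +1.70 D.

P = +1.70 D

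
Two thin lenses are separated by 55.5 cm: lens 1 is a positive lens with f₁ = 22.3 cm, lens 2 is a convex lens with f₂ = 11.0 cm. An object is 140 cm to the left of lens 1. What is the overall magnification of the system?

m = +0.116

Lens 1: 1/d_i1 = 1/(22.3) − 1/(140) = 0.03770, so d_i1 = 26.53 cm; m₁ = −d_i1/d_o1 = -0.1895.
d_o2 = 55.5 − (26.53) = 28.97 cm.
Lens 2: 1/d_i2 = 1/(11.0) − 1/(28.97) = 0.05639, so d_i2 = 17.73 cm; m₂ = −d_i2/d_o2 = -0.6121.
m = m₁·m₂ = (-0.1895)(-0.6121) = +0.116.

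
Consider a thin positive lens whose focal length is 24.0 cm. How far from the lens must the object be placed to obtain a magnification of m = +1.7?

m = −d_i/d_o ⇒ d_i = −m·d_o.
1/f = 1/d_o + 1/d_i = 1/d_o − 1/(m·d_o) = (1 − 1/m)/d_o, so d_o = f(1 − 1/m) = (24.00)(1 − 1/(+1.7)) = 9.88 cm.

9.88 cm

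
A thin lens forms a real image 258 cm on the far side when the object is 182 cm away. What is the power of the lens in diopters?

d_i = +258 cm.
1/f = 1/d_o + 1/d_i = 1/(182) + 1/(258) = 0.009370 cm⁻¹.
f = 106.7 cm = 1.067 m, so P = 1/f = +0.937 D.

P = +0.937 D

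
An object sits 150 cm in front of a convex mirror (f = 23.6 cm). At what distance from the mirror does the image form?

20.4 cm

For a convex mirror, f = -23.6 cm.
Mirror equation: 1/q = 1/f − 1/p = 1/(-23.60) − 1/(150) = -0.04237 − 0.006667 = -0.04904, so q = -20.4 cm.
The image is virtual, upright and reduced, behind the mirror.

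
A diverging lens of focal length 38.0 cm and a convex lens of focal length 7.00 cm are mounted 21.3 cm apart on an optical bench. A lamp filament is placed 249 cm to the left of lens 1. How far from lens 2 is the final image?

Lens 1 is diverging, so f₁ = −38.0 cm.
Lens 1: 1/d_i1 = 1/f₁ − 1/d_o1 = 1/(-38.0) − 1/(249) = -0.03033, so d_i1 = -32.97 cm.
The intermediate image is 32.97 cm to the left of lens 1 (virtual), which is 21.3 − (-32.97) = 54.27 cm to the left of lens 2, so d_o2 = +54.27 cm.
Lens 2: 1/d_i2 = 1/f₂ − 1/d_o2 = 1/(7.00) − 1/(54.27) = 0.1244, so d_i2 = 8.04 cm.
The final image is real, 8.04 cm to the right of lens 2 (overall magnification ≈ -0.020).

8.04 cm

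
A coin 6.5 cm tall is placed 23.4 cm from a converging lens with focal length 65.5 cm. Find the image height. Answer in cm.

10.1 cm

1/d_i = 1/f − 1/d_o = 1/(65.50) − 1/(23.4) = -0.02747, so d_i = -36.41 cm.
m = −d_i/d_o = +1.556.
|h_i| = |m|·h_o = 1.556 × 6.5 = 10.1 cm. The image is virtual, upright and enlarged, on the same side as the object.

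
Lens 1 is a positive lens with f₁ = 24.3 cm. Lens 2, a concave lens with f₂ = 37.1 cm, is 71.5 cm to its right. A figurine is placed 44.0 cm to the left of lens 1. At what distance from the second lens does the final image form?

11.8 cm

Lens 1: 1/d_i1 = 1/f₁ − 1/d_o1 = 1/(24.3) − 1/(44.0) = 0.01842, so d_i1 = 54.27 cm.
The intermediate image is 54.27 cm to the right of lens 1, which is 71.5 − (54.27) = 17.23 cm to the left of lens 2, so d_o2 = +17.23 cm.
Lens 2 is diverging, so f₂ = −37.1 cm.
Lens 2: 1/d_i2 = 1/f₂ − 1/d_o2 = 1/(-37.1) − 1/(17.23) = -0.08499, so d_i2 = -11.8 cm.
The final image is virtual, 11.8 cm to the left of lens 2 (overall magnification ≈ -0.84).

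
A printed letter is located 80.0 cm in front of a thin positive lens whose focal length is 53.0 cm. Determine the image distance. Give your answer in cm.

157 cm

Lens equation: 1/v = 1/f − 1/u = 1/(53.00) − 1/(80.0) = 0.01887 − 0.01250 = 0.006368, so v = 157 cm.
The image is real, inverted and enlarged, on the far side of the lens.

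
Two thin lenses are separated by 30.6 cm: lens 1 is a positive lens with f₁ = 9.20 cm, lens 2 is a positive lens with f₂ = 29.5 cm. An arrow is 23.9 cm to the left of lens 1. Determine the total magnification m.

m = -1.33

Lens 1: 1/d_i1 = 1/(9.20) − 1/(23.9) = 0.06685, so d_i1 = 14.96 cm; m₁ = −d_i1/d_o1 = -0.6259.
d_o2 = 30.6 − (14.96) = 15.64 cm.
Lens 2: 1/d_i2 = 1/(29.5) − 1/(15.64) = -0.03004, so d_i2 = -33.29 cm; m₂ = −d_i2/d_o2 = +2.128.
m = m₁·m₂ = (-0.6259)(+2.128) = -1.33.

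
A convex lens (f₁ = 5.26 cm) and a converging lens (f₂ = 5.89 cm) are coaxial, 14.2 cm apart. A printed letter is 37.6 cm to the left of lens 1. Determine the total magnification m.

m = +0.437

Lens 1: 1/d_i1 = 1/(5.26) − 1/(37.6) = 0.1635, so d_i1 = 6.116 cm; m₁ = −d_i1/d_o1 = -0.1627.
d_o2 = 14.2 − (6.116) = 8.084 cm.
Lens 2: 1/d_i2 = 1/(5.89) − 1/(8.084) = 0.04608, so d_i2 = 21.70 cm; m₂ = −d_i2/d_o2 = -2.685.
m = m₁·m₂ = (-0.1627)(-2.685) = +0.437.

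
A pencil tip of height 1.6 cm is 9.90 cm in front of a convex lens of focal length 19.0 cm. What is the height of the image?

1/d_i = 1/f − 1/d_o = 1/(19.00) − 1/(9.90) = -0.04838, so d_i = -20.67 cm.
m = −d_i/d_o = +2.088.
|h_i| = |m|·h_o = 2.088 × 1.6 = 3.34 cm. The image is virtual, upright and enlarged, on the same side as the object.

3.34 cm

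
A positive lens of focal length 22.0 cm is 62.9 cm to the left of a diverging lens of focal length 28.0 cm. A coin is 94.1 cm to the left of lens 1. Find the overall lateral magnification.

m = -0.137

Lens 1: 1/d_i1 = 1/(22.0) − 1/(94.1) = 0.03483, so d_i1 = 28.71 cm; m₁ = −d_i1/d_o1 = -0.3051.
d_o2 = 62.9 − (28.71) = 34.19 cm.
f₂ = −28.0 cm (diverging).
Lens 2: 1/d_i2 = 1/(-28.0) − 1/(34.19) = -0.06496, so d_i2 = -15.39 cm; m₂ = −d_i2/d_o2 = +0.4502.
m = m₁·m₂ = (-0.3051)(+0.4502) = -0.137.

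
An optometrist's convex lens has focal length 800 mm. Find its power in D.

f = 80.0 cm = 0.800 m.
P = 1/f = 1/(0.800 m) = +1.25 D.

P = +1.25 D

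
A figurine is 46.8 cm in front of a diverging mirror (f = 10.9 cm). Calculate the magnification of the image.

For a diverging mirror, f = -10.9 cm.
1/d_i = 1/f − 1/d_o = 1/(-10.90) − 1/(46.8) = -0.1131, so d_i = -8.841 cm.
m = −d_i/d_o = −(-8.841)/(46.8) = +0.189.
The image is virtual, upright and reduced, behind the mirror.

m = +0.189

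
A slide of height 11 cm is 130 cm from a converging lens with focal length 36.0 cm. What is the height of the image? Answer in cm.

4.21 cm

1/d_i = 1/f − 1/d_o = 1/(36.00) − 1/(130) = 0.02009, so d_i = 49.79 cm.
m = −d_i/d_o = -0.3830.
|h_i| = |m|·h_o = 0.3830 × 11 = 4.21 cm. The image is real, inverted and reduced, on the far side of the lens.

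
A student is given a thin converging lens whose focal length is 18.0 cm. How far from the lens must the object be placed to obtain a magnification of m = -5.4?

m = −d_i/d_o ⇒ d_i = −m·d_o.
1/f = 1/d_o + 1/d_i = 1/d_o − 1/(m·d_o) = (1 − 1/m)/d_o, so d_o = f(1 − 1/m) = (18.00)(1 − 1/(-5.4)) = 21.3 cm.

21.3 cm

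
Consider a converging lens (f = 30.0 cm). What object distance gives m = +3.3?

m = −d_i/d_o ⇒ d_i = −m·d_o.
1/f = 1/d_o + 1/d_i = 1/d_o − 1/(m·d_o) = (1 − 1/m)/d_o, so d_o = f(1 − 1/m) = (30.00)(1 − 1/(+3.3)) = 20.9 cm.

20.9 cm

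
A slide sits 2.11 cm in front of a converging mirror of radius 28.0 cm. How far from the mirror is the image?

2.48 cm

f = R/2 = 28.0/2 = 14.00 cm.
Mirror equation: 1/v = 1/f − 1/u = 1/(14.00) − 1/(2.11) = 0.07143 − 0.4739 = -0.4025, so v = -2.48 cm.
The image is virtual, upright and enlarged, behind the mirror.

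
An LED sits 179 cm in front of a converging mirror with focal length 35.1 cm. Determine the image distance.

Mirror equation: 1/q = 1/f − 1/p = 1/(35.10) − 1/(179) = 0.02849 − 0.005587 = 0.02290, so q = 43.7 cm.
The image is real, inverted and reduced, in front of the mirror.

43.7 cm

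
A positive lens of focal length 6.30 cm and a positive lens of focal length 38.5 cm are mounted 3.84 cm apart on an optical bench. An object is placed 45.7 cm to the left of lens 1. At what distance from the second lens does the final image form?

Lens 1: 1/d_i1 = 1/f₁ − 1/d_o1 = 1/(6.30) − 1/(45.7) = 0.1368, so d_i1 = 7.307 cm.
The intermediate image is 7.307 cm to the right of lens 1, which lies 3.467 cm to the right of lens 2 — a virtual object — so d_o2 = −3.467 cm.
Lens 2: 1/d_i2 = 1/f₂ − 1/d_o2 = 1/(38.5) − 1/(-3.467) = 0.3144, so d_i2 = 3.18 cm.
The final image is real, 3.18 cm to the right of lens 2 (overall magnification ≈ -0.15).

3.18 cm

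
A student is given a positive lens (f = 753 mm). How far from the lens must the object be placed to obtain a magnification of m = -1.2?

1380 mm

m = −d_i/d_o ⇒ d_i = −m·d_o.
1/f = 1/d_o + 1/d_i = 1/d_o − 1/(m·d_o) = (1 − 1/m)/d_o, so d_o = f(1 − 1/m) = (753.0)(1 − 1/(-1.2)) = 1380 mm.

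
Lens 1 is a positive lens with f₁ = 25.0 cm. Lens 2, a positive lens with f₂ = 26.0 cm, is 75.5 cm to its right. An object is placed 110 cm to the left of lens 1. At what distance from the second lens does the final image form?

Lens 1: 1/d_i1 = 1/f₁ − 1/d_o1 = 1/(25.0) − 1/(110) = 0.03091, so d_i1 = 32.35 cm.
The intermediate image is 32.35 cm to the right of lens 1, which is 75.5 − (32.35) = 43.15 cm to the left of lens 2, so d_o2 = +43.15 cm.
Lens 2: 1/d_i2 = 1/f₂ − 1/d_o2 = 1/(26.0) − 1/(43.15) = 0.01529, so d_i2 = 65.4 cm.
The final image is real, 65.4 cm to the right of lens 2 (overall magnification ≈ 0.45).

65.4 cm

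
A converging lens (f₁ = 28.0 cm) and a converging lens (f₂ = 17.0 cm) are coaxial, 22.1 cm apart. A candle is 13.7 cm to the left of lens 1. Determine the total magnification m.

Lens 1: 1/d_i1 = 1/(28.0) − 1/(13.7) = -0.03728, so d_i1 = -26.83 cm; m₁ = −d_i1/d_o1 = +1.958.
d_o2 = 22.1 − (-26.83) = 48.93 cm.
Lens 2: 1/d_i2 = 1/(17.0) − 1/(48.93) = 0.03839, so d_i2 = 26.05 cm; m₂ = −d_i2/d_o2 = -0.5324.
m = m₁·m₂ = (+1.958)(-0.5324) = -1.04.

m = -1.04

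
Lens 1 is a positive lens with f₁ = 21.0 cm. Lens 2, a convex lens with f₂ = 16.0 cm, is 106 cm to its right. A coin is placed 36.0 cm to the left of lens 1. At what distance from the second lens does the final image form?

Lens 1: 1/d_i1 = 1/f₁ − 1/d_o1 = 1/(21.0) − 1/(36.0) = 0.01984, so d_i1 = 50.40 cm.
The intermediate image is 50.40 cm to the right of lens 1, which is 106 − (50.40) = 55.60 cm to the left of lens 2, so d_o2 = +55.60 cm.
Lens 2: 1/d_i2 = 1/f₂ − 1/d_o2 = 1/(16.0) − 1/(55.60) = 0.04451, so d_i2 = 22.5 cm.
The final image is real, 22.5 cm to the right of lens 2 (overall magnification ≈ 0.57).

22.5 cm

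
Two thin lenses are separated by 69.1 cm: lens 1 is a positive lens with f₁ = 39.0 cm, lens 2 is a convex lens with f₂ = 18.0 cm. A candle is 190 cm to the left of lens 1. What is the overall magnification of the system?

Lens 1: 1/d_i1 = 1/(39.0) − 1/(190) = 0.02038, so d_i1 = 49.07 cm; m₁ = −d_i1/d_o1 = -0.2583.
d_o2 = 69.1 − (49.07) = 20.03 cm.
Lens 2: 1/d_i2 = 1/(18.0) − 1/(20.03) = 0.005630, so d_i2 = 177.6 cm; m₂ = −d_i2/d_o2 = -8.867.
m = m₁·m₂ = (-0.2583)(-8.867) = +2.29.

m = +2.29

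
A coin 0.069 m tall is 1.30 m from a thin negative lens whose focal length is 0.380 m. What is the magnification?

m = +0.226

For a negative lens, f = -0.380 m.
1/d_i = 1/f − 1/d_o = 1/(-0.3800) − 1/(1.30) = -3.401, so d_i = -0.2940 m.
m = −d_i/d_o = −(-0.2940)/(1.30) = +0.226.
The image is virtual, upright and reduced, on the same side as the object.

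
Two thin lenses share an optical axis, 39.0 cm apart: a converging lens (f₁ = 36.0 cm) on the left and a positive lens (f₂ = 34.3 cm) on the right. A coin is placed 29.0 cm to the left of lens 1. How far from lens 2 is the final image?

41.9 cm

Lens 1: 1/d_i1 = 1/f₁ − 1/d_o1 = 1/(36.0) − 1/(29.0) = -0.006705, so d_i1 = -149.1 cm.
The intermediate image is 149.1 cm to the left of lens 1 (virtual), which is 39.0 − (-149.1) = 188.1 cm to the left of lens 2, so d_o2 = +188.1 cm.
Lens 2: 1/d_i2 = 1/f₂ − 1/d_o2 = 1/(34.3) − 1/(188.1) = 0.02384, so d_i2 = 41.9 cm.
The final image is real, 41.9 cm to the right of lens 2 (overall magnification ≈ -1.1).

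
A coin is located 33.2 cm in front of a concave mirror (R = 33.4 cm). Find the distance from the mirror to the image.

f = R/2 = 33.4/2 = 16.70 cm.
Mirror equation: 1/d_i = 1/f − 1/d_o = 1/(16.70) − 1/(33.2) = 0.05988 − 0.03012 = 0.02976, so d_i = 33.6 cm.
The image is real, inverted and enlarged, in front of the mirror.

33.6 cm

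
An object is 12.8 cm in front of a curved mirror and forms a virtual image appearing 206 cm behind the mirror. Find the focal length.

Virtual image ⇒ d_i = −206 cm.
1/f = 1/d_o + 1/d_i = 1/(12.8) + 1/(-206) = 0.07327, so f = 13.6 cm.
Since f is positive, the curved mirror is concave.

f = 13.6 cm (concave)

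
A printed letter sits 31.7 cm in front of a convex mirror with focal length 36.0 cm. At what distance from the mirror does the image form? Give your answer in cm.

For a convex mirror, f = -36.0 cm.
Mirror equation: 1/d_i = 1/f − 1/d_o = 1/(-36.00) − 1/(31.7) = -0.02778 − 0.03155 = -0.05932, so d_i = -16.9 cm.
The image is virtual, upright and reduced, behind the mirror.

16.9 cm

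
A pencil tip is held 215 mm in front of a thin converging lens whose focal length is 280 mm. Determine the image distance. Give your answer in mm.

926 mm

Lens equation: 1/d_i = 1/f − 1/d_o = 1/(280.0) − 1/(215) = 0.003571 − 0.004651 = -0.001080, so d_i = -926 mm.
The image is virtual, upright and enlarged, on the same side as the object.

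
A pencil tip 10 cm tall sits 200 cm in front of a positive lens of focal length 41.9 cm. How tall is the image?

2.65 cm

1/d_i = 1/f − 1/d_o = 1/(41.90) − 1/(200) = 0.01887, so d_i = 53.00 cm.
m = −d_i/d_o = -0.2650.
|h_i| = |m|·h_o = 0.2650 × 10 = 2.65 cm. The image is real, inverted and reduced, on the far side of the lens.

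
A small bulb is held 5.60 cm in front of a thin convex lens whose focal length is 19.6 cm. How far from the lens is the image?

7.84 cm

Thin-lens equation: 1/q = 1/f − 1/p = 1/(19.60) − 1/(5.60) = 0.05102 − 0.1786 = -0.1276, so q = -7.84 cm.
The image is virtual, upright and enlarged, on the same side as the object.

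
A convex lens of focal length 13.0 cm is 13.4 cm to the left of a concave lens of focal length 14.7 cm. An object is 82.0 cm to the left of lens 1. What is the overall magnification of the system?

Lens 1: 1/d_i1 = 1/(13.0) − 1/(82.0) = 0.06473, so d_i1 = 15.45 cm; m₁ = −d_i1/d_o1 = -0.1884.
d_o2 = 13.4 − (15.45) = -2.050 cm (virtual object).
f₂ = −14.7 cm (diverging).
Lens 2: 1/d_i2 = 1/(-14.7) − 1/(-2.050) = 0.4198, so d_i2 = 2.382 cm; m₂ = −d_i2/d_o2 = +1.162.
m = m₁·m₂ = (-0.1884)(+1.162) = -0.219.

m = -0.219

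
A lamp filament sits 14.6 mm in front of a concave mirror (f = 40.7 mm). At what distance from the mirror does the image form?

Mirror equation: 1/q = 1/f − 1/p = 1/(40.70) − 1/(14.6) = 0.02457 − 0.06849 = -0.04392, so q = -22.8 mm.
The image is virtual, upright and enlarged, behind the mirror.

22.8 mm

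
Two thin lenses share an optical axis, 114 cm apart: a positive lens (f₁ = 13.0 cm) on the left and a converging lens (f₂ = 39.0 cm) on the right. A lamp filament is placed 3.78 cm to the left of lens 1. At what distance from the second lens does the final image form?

Lens 1: 1/d_i1 = 1/f₁ − 1/d_o1 = 1/(13.0) − 1/(3.78) = -0.1876, so d_i1 = -5.330 cm.
The intermediate image is 5.330 cm to the left of lens 1 (virtual), which is 114 − (-5.330) = 119.3 cm to the left of lens 2, so d_o2 = +119.3 cm.
Lens 2: 1/d_i2 = 1/f₂ − 1/d_o2 = 1/(39.0) − 1/(119.3) = 0.01726, so d_i2 = 57.9 cm.
The final image is real, 57.9 cm to the right of lens 2 (overall magnification ≈ -0.68).

57.9 cm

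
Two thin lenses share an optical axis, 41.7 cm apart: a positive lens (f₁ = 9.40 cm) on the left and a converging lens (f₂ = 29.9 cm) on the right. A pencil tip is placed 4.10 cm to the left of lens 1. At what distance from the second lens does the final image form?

Lens 1: 1/d_i1 = 1/f₁ − 1/d_o1 = 1/(9.40) − 1/(4.10) = -0.1375, so d_i1 = -7.272 cm.
The intermediate image is 7.272 cm to the left of lens 1 (virtual), which is 41.7 − (-7.272) = 48.97 cm to the left of lens 2, so d_o2 = +48.97 cm.
Lens 2: 1/d_i2 = 1/f₂ − 1/d_o2 = 1/(29.9) − 1/(48.97) = 0.01302, so d_i2 = 76.8 cm.
The final image is real, 76.8 cm to the right of lens 2 (overall magnification ≈ -2.8).

76.8 cm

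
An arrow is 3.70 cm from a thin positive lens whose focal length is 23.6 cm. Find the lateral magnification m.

1/d_i = 1/f − 1/d_o = 1/(23.60) − 1/(3.70) = -0.2279, so d_i = -4.388 cm.
m = −d_i/d_o = −(-4.388)/(3.70) = +1.19.
The image is virtual, upright and enlarged, on the same side as the object.

m = +1.19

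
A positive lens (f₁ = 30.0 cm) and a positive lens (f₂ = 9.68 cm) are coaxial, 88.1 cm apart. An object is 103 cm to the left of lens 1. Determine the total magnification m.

m = +0.110

Lens 1: 1/d_i1 = 1/(30.0) − 1/(103) = 0.02362, so d_i1 = 42.33 cm; m₁ = −d_i1/d_o1 = -0.4110.
d_o2 = 88.1 − (42.33) = 45.77 cm.
Lens 2: 1/d_i2 = 1/(9.68) − 1/(45.77) = 0.08146, so d_i2 = 12.28 cm; m₂ = −d_i2/d_o2 = -0.2682.
m = m₁·m₂ = (-0.4110)(-0.2682) = +0.110.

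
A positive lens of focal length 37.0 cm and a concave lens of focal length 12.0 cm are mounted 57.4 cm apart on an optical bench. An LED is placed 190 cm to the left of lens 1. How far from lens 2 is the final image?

Lens 1: 1/d_i1 = 1/f₁ − 1/d_o1 = 1/(37.0) − 1/(190) = 0.02176, so d_i1 = 45.95 cm.
The intermediate image is 45.95 cm to the right of lens 1, which is 57.4 − (45.95) = 11.45 cm to the left of lens 2, so d_o2 = +11.45 cm.
Lens 2 is diverging, so f₂ = −12.0 cm.
Lens 2: 1/d_i2 = 1/f₂ − 1/d_o2 = 1/(-12.0) − 1/(11.45) = -0.1707, so d_i2 = -5.86 cm.
The final image is virtual, 5.86 cm to the left of lens 2 (overall magnification ≈ -0.12).

5.86 cm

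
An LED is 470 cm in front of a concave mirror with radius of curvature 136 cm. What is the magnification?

m = -0.169

f = R/2 = 136/2 = 68.00 cm.
1/d_i = 1/f − 1/d_o = 1/(68.00) − 1/(470) = 0.01258, so d_i = 79.50 cm.
m = −d_i/d_o = −(79.50)/(470) = -0.169.
The image is real, inverted and reduced, in front of the mirror.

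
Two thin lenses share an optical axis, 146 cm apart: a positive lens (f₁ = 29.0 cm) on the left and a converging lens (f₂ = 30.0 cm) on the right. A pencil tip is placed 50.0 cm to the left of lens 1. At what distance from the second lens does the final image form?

49.2 cm

Lens 1: 1/d_i1 = 1/f₁ − 1/d_o1 = 1/(29.0) − 1/(50.0) = 0.01448, so d_i1 = 69.05 cm.
The intermediate image is 69.05 cm to the right of lens 1, which is 146 − (69.05) = 76.95 cm to the left of lens 2, so d_o2 = +76.95 cm.
Lens 2: 1/d_i2 = 1/f₂ − 1/d_o2 = 1/(30.0) − 1/(76.95) = 0.02034, so d_i2 = 49.2 cm.
The final image is real, 49.2 cm to the right of lens 2 (overall magnification ≈ 0.88).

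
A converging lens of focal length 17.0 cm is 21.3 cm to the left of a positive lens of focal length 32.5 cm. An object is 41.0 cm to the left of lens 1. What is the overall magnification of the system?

m = -0.572

Lens 1: 1/d_i1 = 1/(17.0) − 1/(41.0) = 0.03443, so d_i1 = 29.04 cm; m₁ = −d_i1/d_o1 = -0.7083.
d_o2 = 21.3 − (29.04) = -7.740 cm (virtual object).
Lens 2: 1/d_i2 = 1/(32.5) − 1/(-7.740) = 0.1600, so d_i2 = 6.251 cm; m₂ = −d_i2/d_o2 = +0.8077.
m = m₁·m₂ = (-0.7083)(+0.8077) = -0.572.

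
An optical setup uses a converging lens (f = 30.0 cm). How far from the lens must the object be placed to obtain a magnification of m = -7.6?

m = −d_i/d_o ⇒ d_i = −m·d_o.
1/f = 1/d_o + 1/d_i = 1/d_o − 1/(m·d_o) = (1 − 1/m)/d_o, so d_o = f(1 − 1/m) = (30.00)(1 − 1/(-7.6)) = 33.9 cm.

33.9 cm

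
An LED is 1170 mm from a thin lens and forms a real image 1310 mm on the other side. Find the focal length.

f = 618 mm (converging)

Real image ⇒ d_i = +1310 mm.
1/f = 1/d_o + 1/d_i = 1/(1170) + 1/(1310) = 0.001618, so f = 618 mm.
Since f is positive, the thin lens is converging.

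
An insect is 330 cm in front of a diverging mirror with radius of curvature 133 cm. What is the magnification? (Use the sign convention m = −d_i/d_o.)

m = +0.168

f = R/2 = 133/2 = 66.50 cm; for a diverging mirror, f = -66.50 cm.
1/d_i = 1/f − 1/d_o = 1/(-66.50) − 1/(330) = -0.01807, so d_i = -55.35 cm.
m = −d_i/d_o = −(-55.35)/(330) = +0.168.
The image is virtual, upright and reduced, behind the mirror.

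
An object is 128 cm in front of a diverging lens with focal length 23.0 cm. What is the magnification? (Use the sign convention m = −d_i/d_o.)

m = +0.152

For a diverging lens, f = -23.0 cm.
1/d_i = 1/f − 1/d_o = 1/(-23.00) − 1/(128) = -0.05129, so d_i = -19.50 cm.
m = −d_i/d_o = −(-19.50)/(128) = +0.152.
The image is virtual, upright and reduced, on the same side as the object.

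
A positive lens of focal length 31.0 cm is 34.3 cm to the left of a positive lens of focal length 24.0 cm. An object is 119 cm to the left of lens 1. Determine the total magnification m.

m = -0.267

Lens 1: 1/d_i1 = 1/(31.0) − 1/(119) = 0.02385, so d_i1 = 41.92 cm; m₁ = −d_i1/d_o1 = -0.3523.
d_o2 = 34.3 − (41.92) = -7.620 cm (virtual object).
Lens 2: 1/d_i2 = 1/(24.0) − 1/(-7.620) = 0.1729, so d_i2 = 5.784 cm; m₂ = −d_i2/d_o2 = +0.7590.
m = m₁·m₂ = (-0.3523)(+0.7590) = -0.267.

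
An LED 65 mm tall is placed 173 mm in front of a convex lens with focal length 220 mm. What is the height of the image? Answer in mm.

304 mm

1/d_i = 1/f − 1/d_o = 1/(220.0) − 1/(173) = -0.001235, so d_i = -809.8 mm.
m = −d_i/d_o = +4.681.
|h_i| = |m|·h_o = 4.681 × 65 = 304 mm. The image is virtual, upright and enlarged, on the same side as the object.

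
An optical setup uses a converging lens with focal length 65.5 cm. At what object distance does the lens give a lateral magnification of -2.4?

m = −d_i/d_o ⇒ d_i = −m·d_o.
1/f = 1/d_o + 1/d_i = 1/d_o − 1/(m·d_o) = (1 − 1/m)/d_o, so d_o = f(1 − 1/m) = (65.50)(1 − 1/(-2.4)) = 92.8 cm.

92.8 cm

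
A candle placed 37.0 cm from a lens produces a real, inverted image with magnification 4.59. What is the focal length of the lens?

f = 30.4 cm (converging)

m = −d_i/d_o ⇒ d_i = −m·d_o = −(-4.59)·(37.0) = 169.8 cm.
1/f = 1/d_o + 1/d_i = 1/(37.0) + 1/(169.8) = 0.03292, so f = 30.4 cm.
Since f is positive, the lens is converging.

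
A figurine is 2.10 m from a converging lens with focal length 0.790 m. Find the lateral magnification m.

1/d_i = 1/f − 1/d_o = 1/(0.7900) − 1/(2.10) = 0.7896, so d_i = 1.266 m.
m = −d_i/d_o = −(1.266)/(2.10) = -0.603.
The image is real, inverted and reduced, on the far side of the lens.

m = -0.603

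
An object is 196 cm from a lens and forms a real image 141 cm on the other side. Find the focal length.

f = 82.0 cm (converging)

Real image ⇒ d_i = +141 cm.
1/f = 1/d_o + 1/d_i = 1/(196) + 1/(141) = 0.01219, so f = 82.0 cm.
Since f is positive, the lens is converging.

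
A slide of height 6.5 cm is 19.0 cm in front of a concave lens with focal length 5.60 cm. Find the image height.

1.48 cm

For a concave lens, f = -5.60 cm.
1/d_i = 1/f − 1/d_o = 1/(-5.600) − 1/(19.0) = -0.2312, so d_i = -4.325 cm.
m = −d_i/d_o = +0.2276.
|h_i| = |m|·h_o = 0.2276 × 6.5 = 1.48 cm. The image is virtual, upright and reduced, on the same side as the object.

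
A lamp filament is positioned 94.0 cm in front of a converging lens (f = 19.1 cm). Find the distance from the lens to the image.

24.0 cm

Lens equation: 1/q = 1/f − 1/p = 1/(19.10) − 1/(94.0) = 0.05236 − 0.01064 = 0.04172, so q = 24.0 cm.
The image is real, inverted and reduced, on the far side of the lens.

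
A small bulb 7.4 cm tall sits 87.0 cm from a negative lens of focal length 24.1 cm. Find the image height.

1.61 cm

For a negative lens, f = -24.1 cm.
1/d_i = 1/f − 1/d_o = 1/(-24.10) − 1/(87.0) = -0.05299, so d_i = -18.87 cm.
m = −d_i/d_o = +0.2169.
|h_i| = |m|·h_o = 0.2169 × 7.4 = 1.61 cm. The image is virtual, upright and reduced, on the same side as the object.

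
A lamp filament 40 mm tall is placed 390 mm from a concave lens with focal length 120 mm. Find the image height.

9.41 mm

For a concave lens, f = -120 mm.
1/d_i = 1/f − 1/d_o = 1/(-120.0) − 1/(390) = -0.01090, so d_i = -91.76 mm.
m = −d_i/d_o = +0.2353.
|h_i| = |m|·h_o = 0.2353 × 40 = 9.41 mm. The image is virtual, upright and reduced, on the same side as the object.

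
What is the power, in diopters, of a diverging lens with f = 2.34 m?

For a diverging lens, f = −2.34 m.
P = 1/f = 1/(-2.34 m) = -0.427 D.

P = -0.427 D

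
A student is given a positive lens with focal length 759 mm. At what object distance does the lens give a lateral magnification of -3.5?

976 mm

m = −d_i/d_o ⇒ d_i = −m·d_o.
1/f = 1/d_o + 1/d_i = 1/d_o − 1/(m·d_o) = (1 − 1/m)/d_o, so d_o = f(1 − 1/m) = (759.0)(1 − 1/(-3.5)) = 976 mm.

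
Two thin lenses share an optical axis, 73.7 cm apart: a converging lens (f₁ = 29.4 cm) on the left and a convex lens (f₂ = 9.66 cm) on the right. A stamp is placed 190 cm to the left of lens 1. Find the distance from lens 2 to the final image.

12.8 cm

Lens 1: 1/d_i1 = 1/f₁ − 1/d_o1 = 1/(29.4) − 1/(190) = 0.02875, so d_i1 = 34.78 cm.
The intermediate image is 34.78 cm to the right of lens 1, which is 73.7 − (34.78) = 38.92 cm to the left of lens 2, so d_o2 = +38.92 cm.
Lens 2: 1/d_i2 = 1/f₂ − 1/d_o2 = 1/(9.66) − 1/(38.92) = 0.07783, so d_i2 = 12.8 cm.
The final image is real, 12.8 cm to the right of lens 2 (overall magnification ≈ 0.060).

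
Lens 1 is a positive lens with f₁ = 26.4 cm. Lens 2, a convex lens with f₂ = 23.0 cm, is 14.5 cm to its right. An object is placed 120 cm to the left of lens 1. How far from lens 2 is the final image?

10.5 cm

Lens 1: 1/d_i1 = 1/f₁ − 1/d_o1 = 1/(26.4) − 1/(120) = 0.02955, so d_i1 = 33.85 cm.
The intermediate image is 33.85 cm to the right of lens 1, which lies 19.35 cm to the right of lens 2 — a virtual object — so d_o2 = −19.35 cm.
Lens 2: 1/d_i2 = 1/f₂ − 1/d_o2 = 1/(23.0) − 1/(-19.35) = 0.09516, so d_i2 = 10.5 cm.
The final image is real, 10.5 cm to the right of lens 2 (overall magnification ≈ -0.15).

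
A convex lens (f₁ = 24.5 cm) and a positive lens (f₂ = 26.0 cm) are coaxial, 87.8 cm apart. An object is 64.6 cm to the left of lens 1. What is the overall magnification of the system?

m = +0.711

Lens 1: 1/d_i1 = 1/(24.5) − 1/(64.6) = 0.02534, so d_i1 = 39.47 cm; m₁ = −d_i1/d_o1 = -0.6110.
d_o2 = 87.8 − (39.47) = 48.33 cm.
Lens 2: 1/d_i2 = 1/(26.0) − 1/(48.33) = 0.01777, so d_i2 = 56.27 cm; m₂ = −d_i2/d_o2 = -1.164.
m = m₁·m₂ = (-0.6110)(-1.164) = +0.711.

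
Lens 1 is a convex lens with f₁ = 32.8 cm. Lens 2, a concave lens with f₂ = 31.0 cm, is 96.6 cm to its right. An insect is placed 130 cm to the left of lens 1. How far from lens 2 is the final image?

Lens 1: 1/d_i1 = 1/f₁ − 1/d_o1 = 1/(32.8) − 1/(130) = 0.02280, so d_i1 = 43.87 cm.
The intermediate image is 43.87 cm to the right of lens 1, which is 96.6 − (43.87) = 52.73 cm to the left of lens 2, so d_o2 = +52.73 cm.
Lens 2 is diverging, so f₂ = −31.0 cm.
Lens 2: 1/d_i2 = 1/f₂ − 1/d_o2 = 1/(-31.0) − 1/(52.73) = -0.05122, so d_i2 = -19.5 cm.
The final image is virtual, 19.5 cm to the left of lens 2 (overall magnification ≈ -0.12).

19.5 cm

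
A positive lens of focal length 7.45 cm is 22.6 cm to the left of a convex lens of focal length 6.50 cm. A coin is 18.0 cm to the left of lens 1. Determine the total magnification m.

Lens 1: 1/d_i1 = 1/(7.45) − 1/(18.0) = 0.07867, so d_i1 = 12.71 cm; m₁ = −d_i1/d_o1 = -0.7061.
d_o2 = 22.6 − (12.71) = 9.890 cm.
Lens 2: 1/d_i2 = 1/(6.50) − 1/(9.890) = 0.05273, so d_i2 = 18.96 cm; m₂ = −d_i2/d_o2 = -1.917.
m = m₁·m₂ = (-0.7061)(-1.917) = +1.35.

m = +1.35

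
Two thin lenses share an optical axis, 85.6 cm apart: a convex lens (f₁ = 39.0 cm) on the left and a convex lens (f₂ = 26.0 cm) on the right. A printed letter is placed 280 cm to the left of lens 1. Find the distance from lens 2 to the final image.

73.3 cm

Lens 1: 1/d_i1 = 1/f₁ − 1/d_o1 = 1/(39.0) − 1/(280) = 0.02207, so d_i1 = 45.31 cm.
The intermediate image is 45.31 cm to the right of lens 1, which is 85.6 − (45.31) = 40.29 cm to the left of lens 2, so d_o2 = +40.29 cm.
Lens 2: 1/d_i2 = 1/f₂ − 1/d_o2 = 1/(26.0) − 1/(40.29) = 0.01364, so d_i2 = 73.3 cm.
The final image is real, 73.3 cm to the right of lens 2 (overall magnification ≈ 0.29).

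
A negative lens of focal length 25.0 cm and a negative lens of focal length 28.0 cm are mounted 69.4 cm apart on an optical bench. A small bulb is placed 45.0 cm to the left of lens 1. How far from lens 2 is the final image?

Lens 1 is diverging, so f₁ = −25.0 cm.
Lens 1: 1/d_i1 = 1/f₁ − 1/d_o1 = 1/(-25.0) − 1/(45.0) = -0.06222, so d_i1 = -16.07 cm.
The intermediate image is 16.07 cm to the left of lens 1 (virtual), which is 69.4 − (-16.07) = 85.47 cm to the left of lens 2, so d_o2 = +85.47 cm.
Lens 2 is diverging, so f₂ = −28.0 cm.
Lens 2: 1/d_i2 = 1/f₂ − 1/d_o2 = 1/(-28.0) − 1/(85.47) = -0.04741, so d_i2 = -21.1 cm.
The final image is virtual, 21.1 cm to the left of lens 2 (overall magnification ≈ 0.088).

21.1 cm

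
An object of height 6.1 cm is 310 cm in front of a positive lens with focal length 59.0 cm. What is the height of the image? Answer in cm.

1.43 cm

1/d_i = 1/f − 1/d_o = 1/(59.00) − 1/(310) = 0.01372, so d_i = 72.87 cm.
m = −d_i/d_o = -0.2351.
|h_i| = |m|·h_o = 0.2351 × 6.1 = 1.43 cm. The image is real, inverted and reduced, on the far side of the lens.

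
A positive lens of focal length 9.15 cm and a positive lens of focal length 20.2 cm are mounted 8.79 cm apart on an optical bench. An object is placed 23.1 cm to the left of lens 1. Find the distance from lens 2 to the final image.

4.84 cm

Lens 1: 1/d_i1 = 1/f₁ − 1/d_o1 = 1/(9.15) − 1/(23.1) = 0.06600, so d_i1 = 15.15 cm.
The intermediate image is 15.15 cm to the right of lens 1, which lies 6.360 cm to the right of lens 2 — a virtual object — so d_o2 = −6.360 cm.
Lens 2: 1/d_i2 = 1/f₂ − 1/d_o2 = 1/(20.2) − 1/(-6.360) = 0.2067, so d_i2 = 4.84 cm.
The final image is real, 4.84 cm to the right of lens 2 (overall magnification ≈ -0.50).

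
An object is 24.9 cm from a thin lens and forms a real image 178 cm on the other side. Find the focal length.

f = 21.8 cm (converging)

Real image ⇒ d_i = +178 cm.
1/f = 1/d_o + 1/d_i = 1/(24.9) + 1/(178) = 0.04578, so f = 21.8 cm.
Since f is positive, the thin lens is converging.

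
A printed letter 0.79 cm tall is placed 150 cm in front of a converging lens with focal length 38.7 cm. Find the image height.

0.275 cm

1/d_i = 1/f − 1/d_o = 1/(38.70) − 1/(150) = 0.01917, so d_i = 52.16 cm.
m = −d_i/d_o = -0.3477.
|h_i| = |m|·h_o = 0.3477 × 0.79 = 0.275 cm. The image is real, inverted and reduced, on the far side of the lens.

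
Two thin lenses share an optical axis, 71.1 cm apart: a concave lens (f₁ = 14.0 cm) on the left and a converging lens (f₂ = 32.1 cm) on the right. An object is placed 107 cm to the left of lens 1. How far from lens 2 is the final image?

Lens 1 is diverging, so f₁ = −14.0 cm.
Lens 1: 1/d_i1 = 1/f₁ − 1/d_o1 = 1/(-14.0) − 1/(107) = -0.08077, so d_i1 = -12.38 cm.
The intermediate image is 12.38 cm to the left of lens 1 (virtual), which is 71.1 − (-12.38) = 83.48 cm to the left of lens 2, so d_o2 = +83.48 cm.
Lens 2: 1/d_i2 = 1/f₂ − 1/d_o2 = 1/(32.1) − 1/(83.48) = 0.01917, so d_i2 = 52.2 cm.
The final image is real, 52.2 cm to the right of lens 2 (overall magnification ≈ -0.072).

52.2 cm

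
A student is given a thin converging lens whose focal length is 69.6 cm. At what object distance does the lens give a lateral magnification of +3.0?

46.4 cm

m = −d_i/d_o ⇒ d_i = −m·d_o.
1/f = 1/d_o + 1/d_i = 1/d_o − 1/(m·d_o) = (1 − 1/m)/d_o, so d_o = f(1 − 1/m) = (69.60)(1 − 1/(+3.0)) = 46.4 cm.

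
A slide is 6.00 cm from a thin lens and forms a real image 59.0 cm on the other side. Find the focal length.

Real image ⇒ d_i = +59.0 cm.
1/f = 1/d_o + 1/d_i = 1/(6.00) + 1/(59.0) = 0.1836, so f = 5.45 cm.
Since f is positive, the thin lens is converging.

f = 5.45 cm (converging)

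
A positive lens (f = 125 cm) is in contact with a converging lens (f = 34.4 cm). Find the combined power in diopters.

P = +3.71 D

P₁ = 1/f₁ = 1/(1.25 m) = +0.8000 D; P₂ = 1/f₂ = 1/(0.344 m) = +2.907 D.
For thin lenses in contact, P = P₁ + P₂ = (+0.8000) + (+2.907) = +3.71 D.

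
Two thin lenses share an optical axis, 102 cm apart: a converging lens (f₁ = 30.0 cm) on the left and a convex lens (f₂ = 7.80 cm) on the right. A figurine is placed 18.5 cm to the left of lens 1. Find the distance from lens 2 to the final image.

8.23 cm

Lens 1: 1/d_i1 = 1/f₁ − 1/d_o1 = 1/(30.0) − 1/(18.5) = -0.02072, so d_i1 = -48.26 cm.
The intermediate image is 48.26 cm to the left of lens 1 (virtual), which is 102 − (-48.26) = 150.3 cm to the left of lens 2, so d_o2 = +150.3 cm.
Lens 2: 1/d_i2 = 1/f₂ − 1/d_o2 = 1/(7.80) − 1/(150.3) = 0.1216, so d_i2 = 8.23 cm.
The final image is real, 8.23 cm to the right of lens 2 (overall magnification ≈ -0.14).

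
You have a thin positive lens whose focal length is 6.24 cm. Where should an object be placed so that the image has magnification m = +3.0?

4.16 cm

m = −d_i/d_o ⇒ d_i = −m·d_o.
1/f = 1/d_o + 1/d_i = 1/d_o − 1/(m·d_o) = (1 − 1/m)/d_o, so d_o = f(1 − 1/m) = (6.240)(1 − 1/(+3.0)) = 4.16 cm.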